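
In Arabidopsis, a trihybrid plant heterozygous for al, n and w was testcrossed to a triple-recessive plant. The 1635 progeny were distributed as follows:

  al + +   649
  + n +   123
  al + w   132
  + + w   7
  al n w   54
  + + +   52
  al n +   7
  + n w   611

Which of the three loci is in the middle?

n

The two most frequent reciprocal classes, + n w and al + +, are the parental types, so the F1 was + n w / al + +.
The two rarest classes, + + w and al n +, are the double crossovers. Comparing them with the parentals, only the n allele has switched, so n is the middle locus and the order is w – n – al.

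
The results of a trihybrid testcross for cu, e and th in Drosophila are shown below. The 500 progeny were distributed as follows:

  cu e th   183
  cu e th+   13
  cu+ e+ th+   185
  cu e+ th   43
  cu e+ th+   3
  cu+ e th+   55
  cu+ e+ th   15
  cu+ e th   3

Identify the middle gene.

The two most frequent reciprocal classes, cu+ e+ th+ and cu e th, are the parental types, so the F1 was cu+ e+ th+ / cu e th.
The two rarest classes, cu e+ th+ and cu+ e th, are the double crossovers. Comparing them with the parentals, only the cu allele has switched, so cu is the middle locus and the order is th – cu – e.

cu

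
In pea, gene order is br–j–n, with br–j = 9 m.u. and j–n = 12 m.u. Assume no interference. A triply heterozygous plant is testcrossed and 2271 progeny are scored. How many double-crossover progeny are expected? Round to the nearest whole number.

25

Map distances give recombination frequencies of 0.090 and 0.120 for the two intervals.
With no interference, expected double-crossover frequency = 0.090 × 0.120 = 0.01080.
Expected number = 0.01080 × 2271 = 24.53 ≈ 25.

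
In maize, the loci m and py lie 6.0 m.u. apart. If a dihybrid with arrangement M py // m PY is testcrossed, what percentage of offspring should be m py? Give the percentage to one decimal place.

A map distance of 6.0 m.u. corresponds to a recombination frequency of 0.060.
The F1 is M py / m PY, so m py is a recombinant gamete class with expected frequency r/2 = 0.060/2 = 0.0300.
That is 0.0300 = 3.0% of the progeny.

3.0%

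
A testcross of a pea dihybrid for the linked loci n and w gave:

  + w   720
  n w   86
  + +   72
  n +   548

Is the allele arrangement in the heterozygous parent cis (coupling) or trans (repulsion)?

The two most frequent classes are + w (720) and n + (548); these are the parental (non-recombinant) types.
So the F1 carried + w on one chromosome and n + on the other — the recessive alleles are on opposite chromosomes (trans / repulsion).

trans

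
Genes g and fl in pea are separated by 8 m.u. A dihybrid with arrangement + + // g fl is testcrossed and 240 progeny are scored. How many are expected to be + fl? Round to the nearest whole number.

10

A map distance of 8 m.u. corresponds to a recombination frequency of 0.080.
The F1 is + + / g fl, so + fl is a recombinant gamete class with expected frequency r/2 = 0.080/2 = 0.0400.
Expected number = 0.0400 × 240 = 9.60 ≈ 10.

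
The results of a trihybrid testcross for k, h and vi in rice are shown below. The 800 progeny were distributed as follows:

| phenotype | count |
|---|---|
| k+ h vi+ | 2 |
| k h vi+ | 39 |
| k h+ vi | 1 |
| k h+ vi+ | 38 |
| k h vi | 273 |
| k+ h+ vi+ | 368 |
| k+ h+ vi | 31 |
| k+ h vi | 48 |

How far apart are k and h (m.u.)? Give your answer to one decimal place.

The two most frequent reciprocal classes, k h vi and k+ h+ vi+, are the parental types, so the F1 was k h vi / k+ h+ vi+.
The two rarest classes, k h+ vi and k+ h vi+, are the double crossovers. Comparing them with the parentals, only the h allele has switched, so h is the middle locus and the order is vi – h – k.
Crossovers in the h–k interval produce the single-crossover classes k+ h vi and k h+ vi+ (48 + 38 = 86) plus the double crossovers (3).
RF(h–k) = (86 + 3) / 800 = 89/800 = 0.1113 → 11.1 m.u.

11.1 m.u.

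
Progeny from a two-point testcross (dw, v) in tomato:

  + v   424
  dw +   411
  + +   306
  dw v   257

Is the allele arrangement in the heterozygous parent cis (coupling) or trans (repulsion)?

trans

The two most frequent classes are + v (424) and dw + (411); these are the parental (non-recombinant) types.
So the F1 carried + v on one chromosome and dw + on the other — the recessive alleles are on opposite chromosomes (trans / repulsion).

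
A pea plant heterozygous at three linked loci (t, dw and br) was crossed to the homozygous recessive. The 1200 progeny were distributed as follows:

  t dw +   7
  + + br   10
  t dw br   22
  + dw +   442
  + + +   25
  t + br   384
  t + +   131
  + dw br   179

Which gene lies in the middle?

The two most frequent reciprocal classes, t + br and + dw +, are the parental types, so the F1 was t + br / + dw +.
The two rarest classes, + + br and t dw +, are the double crossovers. Comparing them with the parentals, only the t allele has switched, so t is the middle locus and the order is dw – t – br.

t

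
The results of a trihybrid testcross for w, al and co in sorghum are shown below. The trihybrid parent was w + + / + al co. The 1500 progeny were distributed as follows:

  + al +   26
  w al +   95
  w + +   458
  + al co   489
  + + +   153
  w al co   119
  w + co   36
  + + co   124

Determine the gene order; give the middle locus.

co

The two rarest classes, w + co and + al +, are the double crossovers. Comparing them with the parentals, only the co allele has switched, so co is the middle locus and the order is al – co – w.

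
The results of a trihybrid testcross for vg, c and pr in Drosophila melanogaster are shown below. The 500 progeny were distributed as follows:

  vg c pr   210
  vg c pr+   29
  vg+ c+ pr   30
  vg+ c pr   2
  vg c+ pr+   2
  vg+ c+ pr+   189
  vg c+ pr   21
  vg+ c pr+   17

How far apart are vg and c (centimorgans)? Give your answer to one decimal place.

8.4 centimorgans

The two most frequent reciprocal classes, vg c pr and vg+ c+ pr+, are the parental types, so the F1 was vg c pr / vg+ c+ pr+.
The two rarest classes, vg+ c pr and vg c+ pr+, are the double crossovers. Comparing them with the parentals, only the vg allele has switched, so vg is the middle locus and the order is pr – vg – c.
Crossovers in the vg–c interval produce the single-crossover classes vg c+ pr and vg+ c pr+ (21 + 17 = 38) plus the double crossovers (4).
RF(vg–c) = (38 + 4) / 500 = 42/500 = 0.0840 → 8.4 centimorgans.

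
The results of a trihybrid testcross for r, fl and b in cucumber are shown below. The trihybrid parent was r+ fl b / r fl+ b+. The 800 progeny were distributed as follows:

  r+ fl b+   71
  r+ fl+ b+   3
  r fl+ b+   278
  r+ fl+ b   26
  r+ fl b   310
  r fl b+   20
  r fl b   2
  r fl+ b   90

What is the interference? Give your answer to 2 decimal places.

0.53

The two rarest classes, r fl b and r+ fl+ b+, are the double crossovers. Comparing them with the parentals, only the r allele has switched, so r is the middle locus and the order is b – r – fl.
b–r: (161 + 5)/800 = 0.2075; r–fl: (46 + 5)/800 = 0.0638.
Expected DCO frequency = 0.2075 × 0.0638 ≈ 0.01324; observed = 5/800 ≈ 0.00625.
Coefficient of coincidence = 0.00625/0.01324 ≈ 0.47; interference = 1 − 0.47 = 0.53.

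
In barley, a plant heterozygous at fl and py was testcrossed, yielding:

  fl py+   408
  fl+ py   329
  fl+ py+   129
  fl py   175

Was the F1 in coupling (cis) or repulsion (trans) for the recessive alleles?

trans

The two most frequent classes are fl+ py (329) and fl py+ (408); these are the parental (non-recombinant) types.
So the F1 carried fl+ py on one chromosome and fl py+ on the other — the recessive alleles are on opposite chromosomes (trans / repulsion).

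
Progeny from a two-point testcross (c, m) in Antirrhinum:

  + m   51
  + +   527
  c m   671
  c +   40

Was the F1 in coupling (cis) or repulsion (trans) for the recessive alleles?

The two most frequent classes are + + (527) and c m (671); these are the parental (non-recombinant) types.
So the F1 carried + + on one chromosome and c m on the other — the recessive alleles are on the same chromosome (cis / coupling).

cis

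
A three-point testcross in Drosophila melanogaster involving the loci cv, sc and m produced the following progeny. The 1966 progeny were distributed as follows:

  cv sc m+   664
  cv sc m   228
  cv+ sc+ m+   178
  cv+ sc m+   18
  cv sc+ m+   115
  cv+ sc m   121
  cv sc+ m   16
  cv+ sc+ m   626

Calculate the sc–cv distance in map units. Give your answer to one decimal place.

13.7 map units

The two most frequent reciprocal classes, cv sc m+ and cv+ sc+ m, are the parental types, so the F1 was cv sc m+ / cv+ sc+ m.
The two rarest classes, cv+ sc m+ and cv sc+ m, are the double crossovers. Comparing them with the parentals, only the cv allele has switched, so cv is the middle locus and the order is m – cv – sc.
Crossovers in the cv–sc interval produce the single-crossover classes cv sc+ m+ and cv+ sc m (115 + 121 = 236) plus the double crossovers (34).
RF(cv–sc) = (236 + 34) / 1966 = 270/1966 = 0.1373 → 13.7 map units.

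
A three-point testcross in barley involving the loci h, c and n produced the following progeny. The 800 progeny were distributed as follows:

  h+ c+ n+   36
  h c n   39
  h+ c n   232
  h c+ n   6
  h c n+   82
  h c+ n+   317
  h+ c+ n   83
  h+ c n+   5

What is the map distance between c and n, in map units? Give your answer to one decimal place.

The two most frequent reciprocal classes, h+ c n and h c+ n+, are the parental types, so the F1 was h+ c n / h c+ n+.
The two rarest classes, h+ c n+ and h c+ n, are the double crossovers. Comparing them with the parentals, only the n allele has switched, so n is the middle locus and the order is h – n – c.
Crossovers in the n–c interval produce the single-crossover classes h+ c+ n and h c n+ (83 + 82 = 165) plus the double crossovers (11).
RF(n–c) = (165 + 11) / 800 = 176/800 = 0.2200 → 22.0 map units.

22.0 map units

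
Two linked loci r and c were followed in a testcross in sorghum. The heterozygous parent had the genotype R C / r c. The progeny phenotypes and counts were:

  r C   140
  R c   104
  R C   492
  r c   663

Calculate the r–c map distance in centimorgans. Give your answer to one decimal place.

17.4 centimorgans

The recombinant classes are R c and r C: 104 + 140 = 244.
Recombination frequency = 244/1399 = 0.1744 ≈ 17.4%, i.e. 17.4 centimorgans.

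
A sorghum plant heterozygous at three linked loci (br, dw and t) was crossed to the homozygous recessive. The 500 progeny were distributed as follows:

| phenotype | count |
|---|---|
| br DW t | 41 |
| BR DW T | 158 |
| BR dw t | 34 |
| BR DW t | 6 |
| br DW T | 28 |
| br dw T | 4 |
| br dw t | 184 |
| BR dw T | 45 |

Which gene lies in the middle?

The two most frequent reciprocal classes, br dw t and BR DW T, are the parental types, so the F1 was br dw t / BR DW T.
The two rarest classes, br dw T and BR DW t, are the double crossovers. Comparing them with the parentals, only the t allele has switched, so t is the middle locus and the order is dw – t – br.

t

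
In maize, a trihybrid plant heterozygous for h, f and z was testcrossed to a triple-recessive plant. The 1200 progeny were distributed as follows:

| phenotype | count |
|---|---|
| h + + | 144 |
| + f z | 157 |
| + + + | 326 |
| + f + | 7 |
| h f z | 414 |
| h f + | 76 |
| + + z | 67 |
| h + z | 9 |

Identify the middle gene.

f

The two most frequent reciprocal classes, h f z and + + +, are the parental types, so the F1 was h f z / + + +.
The two rarest classes, h + z and + f +, are the double crossovers. Comparing them with the parentals, only the f allele has switched, so f is the middle locus and the order is z – f – h.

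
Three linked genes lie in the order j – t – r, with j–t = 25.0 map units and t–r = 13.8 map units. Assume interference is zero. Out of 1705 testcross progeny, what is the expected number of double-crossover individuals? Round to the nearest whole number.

59

Map distances give recombination frequencies of 0.250 and 0.138 for the two intervals.
With no interference, expected double-crossover frequency = 0.250 × 0.138 = 0.03450.
Expected number = 0.03450 × 1705 = 58.82 ≈ 59.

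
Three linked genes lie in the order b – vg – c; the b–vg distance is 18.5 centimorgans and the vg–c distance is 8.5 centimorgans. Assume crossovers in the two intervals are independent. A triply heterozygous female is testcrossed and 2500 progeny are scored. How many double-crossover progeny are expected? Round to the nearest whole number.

Map distances give recombination frequencies of 0.185 and 0.085 for the two intervals.
With no interference, expected double-crossover frequency = 0.185 × 0.085 = 0.01572.
Expected number = 0.01572 × 2500 = 39.31 ≈ 39.

39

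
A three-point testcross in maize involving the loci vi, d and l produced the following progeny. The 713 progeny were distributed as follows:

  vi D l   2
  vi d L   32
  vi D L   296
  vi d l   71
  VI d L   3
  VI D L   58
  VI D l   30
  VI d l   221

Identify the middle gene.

The two most frequent reciprocal classes, VI d l and vi D L, are the parental types, so the F1 was VI d l / vi D L.
The two rarest classes, VI d L and vi D l, are the double crossovers. Comparing them with the parentals, only the l allele has switched, so l is the middle locus and the order is d – l – vi.

l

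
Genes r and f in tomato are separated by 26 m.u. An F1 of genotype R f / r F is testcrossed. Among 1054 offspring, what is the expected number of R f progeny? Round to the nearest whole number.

390

A map distance of 26 m.u. corresponds to a recombination frequency of 0.260.
The F1 is R f / r F, so R f is a parental gamete class with expected frequency (1 − r)/2 = 0.740/2 = 0.3700.
Expected number = 0.3700 × 1054 = 389.98 ≈ 390.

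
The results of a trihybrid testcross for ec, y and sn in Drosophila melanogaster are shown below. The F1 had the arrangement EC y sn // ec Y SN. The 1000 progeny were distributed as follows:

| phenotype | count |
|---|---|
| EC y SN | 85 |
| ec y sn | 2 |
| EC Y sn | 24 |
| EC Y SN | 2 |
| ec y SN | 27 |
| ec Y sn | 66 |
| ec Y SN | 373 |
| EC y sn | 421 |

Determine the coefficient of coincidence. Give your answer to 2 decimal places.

The two rarest classes, ec y sn and EC Y SN, are the double crossovers. Comparing them with the parentals, only the ec allele has switched, so ec is the middle locus and the order is sn – ec – y.
sn–ec: (151 + 4)/1000 = 0.1550; ec–y: (51 + 4)/1000 = 0.0550.
Expected DCO frequency = 0.1550 × 0.0550 ≈ 0.00852; observed = 4/1000 ≈ 0.00400.
Coefficient of coincidence = 0.00400/0.00852 ≈ 0.47.

0.47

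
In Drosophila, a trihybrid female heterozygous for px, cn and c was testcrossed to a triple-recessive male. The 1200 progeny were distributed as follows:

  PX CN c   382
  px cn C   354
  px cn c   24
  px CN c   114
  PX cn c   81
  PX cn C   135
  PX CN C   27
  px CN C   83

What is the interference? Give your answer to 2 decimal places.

0.05

The two most frequent reciprocal classes, PX CN c and px cn C, are the parental types, so the F1 was PX CN c / px cn C.
The two rarest classes, PX CN C and px cn c, are the double crossovers. Comparing them with the parentals, only the c allele has switched, so c is the middle locus and the order is px – c – cn.
px–c: (249 + 51)/1200 = 0.2500; c–cn: (164 + 51)/1200 = 0.1792.
Expected DCO frequency = 0.2500 × 0.1792 ≈ 0.04480; observed = 51/1200 ≈ 0.04250.
Coefficient of coincidence = 0.04250/0.04480 ≈ 0.95; interference = 1 − 0.95 = 0.05.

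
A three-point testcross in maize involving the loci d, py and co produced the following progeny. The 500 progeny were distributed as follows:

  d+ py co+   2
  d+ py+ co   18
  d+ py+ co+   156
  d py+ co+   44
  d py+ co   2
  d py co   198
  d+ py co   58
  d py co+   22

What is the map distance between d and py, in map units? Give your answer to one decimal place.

The two most frequent reciprocal classes, d py co and d+ py+ co+, are the parental types, so the F1 was d py co / d+ py+ co+.
The two rarest classes, d py+ co and d+ py co+, are the double crossovers. Comparing them with the parentals, only the py allele has switched, so py is the middle locus and the order is d – py – co.
Crossovers in the d–py interval produce the single-crossover classes d+ py co and d py+ co+ (58 + 44 = 102) plus the double crossovers (4).
RF(d–py) = (102 + 4) / 500 = 106/500 = 0.2120 → 21.2 map units.

21.2 map units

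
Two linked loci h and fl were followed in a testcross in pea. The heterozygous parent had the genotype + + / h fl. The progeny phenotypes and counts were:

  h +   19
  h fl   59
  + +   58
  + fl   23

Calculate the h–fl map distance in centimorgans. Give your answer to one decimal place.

26.4 centimorgans

The recombinant classes are + fl and h +: 23 + 19 = 42.
Recombination frequency = 42/159 = 0.2642 ≈ 26.4%, i.e. 26.4 centimorgans.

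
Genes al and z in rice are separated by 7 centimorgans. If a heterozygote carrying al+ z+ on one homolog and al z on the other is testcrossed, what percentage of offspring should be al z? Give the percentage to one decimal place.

46.5%

A map distance of 7 centimorgans corresponds to a recombination frequency of 0.070.
The F1 is al+ z+ / al z, so al z is a parental gamete class with expected frequency (1 − r)/2 = 0.930/2 = 0.4650.
That is 0.4650 = 46.5% of the progeny.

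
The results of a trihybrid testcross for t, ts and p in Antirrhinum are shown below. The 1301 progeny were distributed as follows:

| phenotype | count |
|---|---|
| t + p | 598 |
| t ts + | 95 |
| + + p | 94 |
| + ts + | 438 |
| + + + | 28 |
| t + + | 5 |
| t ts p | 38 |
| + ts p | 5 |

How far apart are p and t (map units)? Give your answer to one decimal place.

The two most frequent reciprocal classes, t + p and + ts +, are the parental types, so the F1 was t + p / + ts +.
The two rarest classes, t + + and + ts p, are the double crossovers. Comparing them with the parentals, only the p allele has switched, so p is the middle locus and the order is t – p – ts.
Crossovers in the t–p interval produce the single-crossover classes + + p and t ts + (94 + 95 = 189) plus the double crossovers (10).
RF(t–p) = (189 + 10) / 1301 = 199/1301 = 0.1530 → 15.3 map units.

15.3 map units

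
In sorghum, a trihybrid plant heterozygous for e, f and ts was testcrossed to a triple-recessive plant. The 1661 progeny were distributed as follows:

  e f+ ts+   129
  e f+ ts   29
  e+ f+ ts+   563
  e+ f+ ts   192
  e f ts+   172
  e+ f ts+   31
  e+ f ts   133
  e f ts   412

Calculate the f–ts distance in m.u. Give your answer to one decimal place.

25.5 m.u.

The two most frequent reciprocal classes, e+ f+ ts+ and e f ts, are the parental types, so the F1 was e+ f+ ts+ / e f ts.
The two rarest classes, e+ f ts+ and e f+ ts, are the double crossovers. Comparing them with the parentals, only the f allele has switched, so f is the middle locus and the order is e – f – ts.
Crossovers in the f–ts interval produce the single-crossover classes e+ f+ ts and e f ts+ (192 + 172 = 364) plus the double crossovers (60).
RF(f–ts) = (364 + 60) / 1661 = 424/1661 = 0.2553 → 25.5 m.u.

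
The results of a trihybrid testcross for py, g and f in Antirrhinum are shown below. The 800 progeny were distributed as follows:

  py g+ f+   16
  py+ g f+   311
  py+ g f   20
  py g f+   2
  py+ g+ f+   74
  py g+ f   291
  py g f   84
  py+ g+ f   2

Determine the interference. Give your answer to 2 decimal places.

0.51

The two most frequent reciprocal classes, py+ g f+ and py g+ f, are the parental types, so the F1 was py+ g f+ / py g+ f.
The two rarest classes, py g f+ and py+ g+ f, are the double crossovers. Comparing them with the parentals, only the py allele has switched, so py is the middle locus and the order is f – py – g.
f–py: (36 + 4)/800 = 0.0500; py–g: (158 + 4)/800 = 0.2025.
Expected DCO frequency = 0.0500 × 0.2025 ≈ 0.01013; observed = 4/800 ≈ 0.00500.
Coefficient of coincidence = 0.00500/0.01013 ≈ 0.49; interference = 1 − 0.49 = 0.51.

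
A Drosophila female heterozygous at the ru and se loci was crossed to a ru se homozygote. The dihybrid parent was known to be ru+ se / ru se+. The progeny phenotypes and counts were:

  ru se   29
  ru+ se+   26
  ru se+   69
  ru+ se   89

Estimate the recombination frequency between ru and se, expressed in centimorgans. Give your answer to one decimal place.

The recombinant classes are ru+ se+ and ru se: 26 + 29 = 55.
Recombination frequency = 55/213 = 0.2582 ≈ 25.8%, i.e. 25.8 centimorgans.

25.8 centimorgans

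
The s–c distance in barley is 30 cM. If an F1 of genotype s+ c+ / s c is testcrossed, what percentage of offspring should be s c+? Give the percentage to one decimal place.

15.0%

A map distance of 30 cM corresponds to a recombination frequency of 0.300.
The F1 is s+ c+ / s c, so s c+ is a recombinant gamete class with expected frequency r/2 = 0.300/2 = 0.1500.
That is 0.1500 = 15.0% of the progeny.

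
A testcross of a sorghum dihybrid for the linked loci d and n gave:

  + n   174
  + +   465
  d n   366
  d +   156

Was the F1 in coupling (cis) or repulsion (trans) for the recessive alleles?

The two most frequent classes are + + (465) and d n (366); these are the parental (non-recombinant) types.
So the F1 carried + + on one chromosome and d n on the other — the recessive alleles are on the same chromosome (cis / coupling).

cis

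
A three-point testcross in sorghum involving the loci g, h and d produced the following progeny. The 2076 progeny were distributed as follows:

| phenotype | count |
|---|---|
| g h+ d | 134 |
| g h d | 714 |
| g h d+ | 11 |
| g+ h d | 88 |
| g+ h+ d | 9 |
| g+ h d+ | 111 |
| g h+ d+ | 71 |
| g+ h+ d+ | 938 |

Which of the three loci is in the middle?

d

The two most frequent reciprocal classes, g h d and g+ h+ d+, are the parental types, so the F1 was g h d / g+ h+ d+.
The two rarest classes, g h d+ and g+ h+ d, are the double crossovers. Comparing them with the parentals, only the d allele has switched, so d is the middle locus and the order is g – d – h.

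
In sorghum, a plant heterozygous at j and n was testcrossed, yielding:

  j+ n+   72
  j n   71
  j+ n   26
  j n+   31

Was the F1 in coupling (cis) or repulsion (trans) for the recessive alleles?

cis

The two most frequent classes are j+ n+ (72) and j n (71); these are the parental (non-recombinant) types.
So the F1 carried j+ n+ on one chromosome and j n on the other — the recessive alleles are on the same chromosome (cis / coupling).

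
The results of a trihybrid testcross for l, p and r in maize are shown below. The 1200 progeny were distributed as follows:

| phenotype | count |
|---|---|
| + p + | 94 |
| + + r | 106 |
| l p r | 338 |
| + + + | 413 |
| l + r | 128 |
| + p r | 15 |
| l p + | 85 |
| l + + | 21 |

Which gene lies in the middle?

l

The two most frequent reciprocal classes, + + + and l p r, are the parental types, so the F1 was + + + / l p r.
The two rarest classes, l + + and + p r, are the double crossovers. Comparing them with the parentals, only the l allele has switched, so l is the middle locus and the order is r – l – p.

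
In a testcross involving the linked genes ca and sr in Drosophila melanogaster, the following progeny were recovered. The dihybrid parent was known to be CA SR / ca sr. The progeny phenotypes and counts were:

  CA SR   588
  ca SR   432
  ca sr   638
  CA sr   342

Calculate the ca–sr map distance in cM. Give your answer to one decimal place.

The recombinant classes are CA sr and ca SR: 342 + 432 = 774.
Recombination frequency = 774/2000 = 0.3870 ≈ 38.7%, i.e. 38.7 cM.

38.7 cM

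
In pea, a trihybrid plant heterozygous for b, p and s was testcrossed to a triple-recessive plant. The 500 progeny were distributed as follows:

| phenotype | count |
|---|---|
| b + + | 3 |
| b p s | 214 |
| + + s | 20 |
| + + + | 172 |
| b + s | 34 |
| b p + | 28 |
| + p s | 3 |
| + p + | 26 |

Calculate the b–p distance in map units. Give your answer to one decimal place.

The two most frequent reciprocal classes, + + + and b p s, are the parental types, so the F1 was + + + / b p s.
The two rarest classes, b + + and + p s, are the double crossovers. Comparing them with the parentals, only the b allele has switched, so b is the middle locus and the order is p – b – s.
Crossovers in the p–b interval produce the single-crossover classes + p + and b + s (26 + 34 = 60) plus the double crossovers (6).
RF(p–b) = (60 + 6) / 500 = 66/500 = 0.1320 → 13.2 map units.

13.2 map units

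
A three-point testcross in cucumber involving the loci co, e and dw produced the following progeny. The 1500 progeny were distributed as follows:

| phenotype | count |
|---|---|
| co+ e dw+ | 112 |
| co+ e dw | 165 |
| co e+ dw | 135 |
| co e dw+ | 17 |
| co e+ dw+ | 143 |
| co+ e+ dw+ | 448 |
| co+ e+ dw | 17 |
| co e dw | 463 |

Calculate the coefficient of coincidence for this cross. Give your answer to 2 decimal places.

0.53

The two most frequent reciprocal classes, co+ e+ dw+ and co e dw, are the parental types, so the F1 was co+ e+ dw+ / co e dw.
The two rarest classes, co+ e+ dw and co e dw+, are the double crossovers. Comparing them with the parentals, only the dw allele has switched, so dw is the middle locus and the order is co – dw – e.
co–dw: (308 + 34)/1500 = 0.2280; dw–e: (247 + 34)/1500 = 0.1873.
Expected DCO frequency = 0.2280 × 0.1873 ≈ 0.04270; observed = 34/1500 ≈ 0.02267.
Coefficient of coincidence = 0.02267/0.04270 ≈ 0.53.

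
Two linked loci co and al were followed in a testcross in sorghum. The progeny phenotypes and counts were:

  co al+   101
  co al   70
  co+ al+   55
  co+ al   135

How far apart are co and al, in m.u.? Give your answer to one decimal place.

34.6 m.u.

The two most frequent classes, co+ al (135) and co al+ (101), are the parental types, so the F1 was co+ al / co al+.
The recombinant classes are co+ al+ and co al: 55 + 70 = 125.
Recombination frequency = 125/361 = 0.3463 ≈ 34.6%, i.e. 34.6 m.u.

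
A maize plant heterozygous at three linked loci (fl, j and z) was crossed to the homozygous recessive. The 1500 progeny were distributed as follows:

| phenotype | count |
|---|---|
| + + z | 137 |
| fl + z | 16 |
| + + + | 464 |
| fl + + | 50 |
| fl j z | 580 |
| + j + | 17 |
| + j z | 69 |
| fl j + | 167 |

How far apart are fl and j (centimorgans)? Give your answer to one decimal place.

10.1 centimorgans

The two most frequent reciprocal classes, + + + and fl j z, are the parental types, so the F1 was + + + / fl j z.
The two rarest classes, + j + and fl + z, are the double crossovers. Comparing them with the parentals, only the j allele has switched, so j is the middle locus and the order is z – j – fl.
Crossovers in the j–fl interval produce the single-crossover classes fl + + and + j z (50 + 69 = 119) plus the double crossovers (33).
RF(j–fl) = (119 + 33) / 1500 = 152/1500 = 0.1013 → 10.1 centimorgans.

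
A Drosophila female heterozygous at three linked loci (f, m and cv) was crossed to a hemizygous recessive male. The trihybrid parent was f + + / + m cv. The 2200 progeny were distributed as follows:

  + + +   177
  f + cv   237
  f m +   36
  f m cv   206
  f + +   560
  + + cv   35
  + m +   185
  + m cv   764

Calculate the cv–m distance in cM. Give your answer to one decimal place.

The two rarest classes, f m + and + + cv, are the double crossovers. Comparing them with the parentals, only the m allele has switched, so m is the middle locus and the order is cv – m – f.
Crossovers in the cv–m interval produce the single-crossover classes f + cv and + m + (237 + 185 = 422) plus the double crossovers (71).
RF(cv–m) = (422 + 71) / 2200 = 493/2200 = 0.2241 → 22.4 cM.

22.4 cM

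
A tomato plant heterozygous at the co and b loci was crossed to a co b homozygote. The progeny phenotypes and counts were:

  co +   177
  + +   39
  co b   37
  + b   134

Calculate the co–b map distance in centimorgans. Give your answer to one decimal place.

The two most frequent classes, + b (134) and co + (177), are the parental types, so the F1 was + b / co +.
The recombinant classes are + + and co b: 39 + 37 = 76.
Recombination frequency = 76/387 = 0.1964 ≈ 19.6%, i.e. 19.6 centimorgans.

19.6 centimorgans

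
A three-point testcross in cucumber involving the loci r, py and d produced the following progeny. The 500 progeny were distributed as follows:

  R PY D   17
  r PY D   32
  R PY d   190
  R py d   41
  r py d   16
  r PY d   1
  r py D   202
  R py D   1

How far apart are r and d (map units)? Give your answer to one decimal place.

The two most frequent reciprocal classes, r py D and R PY d, are the parental types, so the F1 was r py D / R PY d.
The two rarest classes, R py D and r PY d, are the double crossovers. Comparing them with the parentals, only the r allele has switched, so r is the middle locus and the order is d – r – py.
Crossovers in the d–r interval produce the single-crossover classes r py d and R PY D (16 + 17 = 33) plus the double crossovers (2).
RF(d–r) = (33 + 2) / 500 = 35/500 = 0.0700 → 7.0 map units.

7.0 map units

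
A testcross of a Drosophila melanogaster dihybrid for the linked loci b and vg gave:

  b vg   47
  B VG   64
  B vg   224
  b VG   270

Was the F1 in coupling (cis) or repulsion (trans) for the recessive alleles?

trans

The two most frequent classes are B vg (224) and b VG (270); these are the parental (non-recombinant) types.
So the F1 carried B vg on one chromosome and b VG on the other — the recessive alleles are on opposite chromosomes (trans / repulsion).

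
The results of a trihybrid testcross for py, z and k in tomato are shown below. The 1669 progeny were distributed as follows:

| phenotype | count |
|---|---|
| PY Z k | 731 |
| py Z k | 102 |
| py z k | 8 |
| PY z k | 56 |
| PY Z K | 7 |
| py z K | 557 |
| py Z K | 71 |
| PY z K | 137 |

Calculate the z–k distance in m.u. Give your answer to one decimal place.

8.5 m.u.

The two most frequent reciprocal classes, PY Z k and py z K, are the parental types, so the F1 was PY Z k / py z K.
The two rarest classes, PY Z K and py z k, are the double crossovers. Comparing them with the parentals, only the k allele has switched, so k is the middle locus and the order is z – k – py.
Crossovers in the z–k interval produce the single-crossover classes PY z k and py Z K (56 + 71 = 127) plus the double crossovers (15).
RF(z–k) = (127 + 15) / 1669 = 142/1669 = 0.0851 → 8.5 m.u.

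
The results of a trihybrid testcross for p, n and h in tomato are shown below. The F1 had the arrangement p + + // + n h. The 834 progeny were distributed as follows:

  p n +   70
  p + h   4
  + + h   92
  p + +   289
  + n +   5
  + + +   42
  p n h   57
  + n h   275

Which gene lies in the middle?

The two rarest classes, p + h and + n +, are the double crossovers. Comparing them with the parentals, only the h allele has switched, so h is the middle locus and the order is n – h – p.

h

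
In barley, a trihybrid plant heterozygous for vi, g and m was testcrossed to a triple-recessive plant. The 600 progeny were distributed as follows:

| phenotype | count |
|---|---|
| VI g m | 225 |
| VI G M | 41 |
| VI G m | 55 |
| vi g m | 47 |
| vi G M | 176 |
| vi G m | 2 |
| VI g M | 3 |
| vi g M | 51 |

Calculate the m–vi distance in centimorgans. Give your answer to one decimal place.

The two most frequent reciprocal classes, VI g m and vi G M, are the parental types, so the F1 was VI g m / vi G M.
The two rarest classes, VI g M and vi G m, are the double crossovers. Comparing them with the parentals, only the m allele has switched, so m is the middle locus and the order is vi – m – g.
Crossovers in the vi–m interval produce the single-crossover classes vi g m and VI G M (47 + 41 = 88) plus the double crossovers (5).
RF(vi–m) = (88 + 5) / 600 = 93/600 = 0.1550 → 15.5 centimorgans.

15.5 centimorgans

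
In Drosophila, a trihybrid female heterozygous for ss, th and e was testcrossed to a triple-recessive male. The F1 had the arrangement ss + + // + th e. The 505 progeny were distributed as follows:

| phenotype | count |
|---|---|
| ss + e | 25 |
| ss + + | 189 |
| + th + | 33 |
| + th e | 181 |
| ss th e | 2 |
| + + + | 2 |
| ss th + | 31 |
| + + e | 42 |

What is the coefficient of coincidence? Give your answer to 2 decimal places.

0.42

The two rarest classes, + + + and ss th e, are the double crossovers. Comparing them with the parentals, only the ss allele has switched, so ss is the middle locus and the order is e – ss – th.
e–ss: (58 + 4)/505 = 0.1228; ss–th: (73 + 4)/505 = 0.1525.
Expected DCO frequency = 0.1228 × 0.1525 ≈ 0.01873; observed = 4/505 ≈ 0.00792.
Coefficient of coincidence = 0.00792/0.01873 ≈ 0.42.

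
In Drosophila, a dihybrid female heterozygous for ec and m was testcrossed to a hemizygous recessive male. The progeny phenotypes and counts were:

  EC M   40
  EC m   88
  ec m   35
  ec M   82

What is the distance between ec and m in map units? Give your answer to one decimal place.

30.6 map units

The two most frequent classes, EC m (88) and ec M (82), are the parental types, so the F1 was EC m / ec M.
The recombinant classes are EC M and ec m: 40 + 35 = 75.
Recombination frequency = 75/245 = 0.3061 ≈ 30.6%, i.e. 30.6 map units.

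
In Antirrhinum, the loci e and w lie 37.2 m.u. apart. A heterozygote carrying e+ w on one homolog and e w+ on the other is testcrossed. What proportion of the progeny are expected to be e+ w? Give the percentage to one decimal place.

31.4%

A map distance of 37.2 m.u. corresponds to a recombination frequency of 0.372.
The F1 is e+ w / e w+, so e+ w is a parental gamete class with expected frequency (1 − r)/2 = 0.628/2 = 0.3140.
That is 0.3140 = 31.4% of the progeny.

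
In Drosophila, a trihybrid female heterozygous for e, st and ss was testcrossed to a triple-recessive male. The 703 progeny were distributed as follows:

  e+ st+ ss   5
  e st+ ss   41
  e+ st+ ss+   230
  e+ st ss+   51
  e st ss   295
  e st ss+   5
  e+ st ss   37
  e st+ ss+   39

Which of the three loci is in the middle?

ss

The two most frequent reciprocal classes, e st ss and e+ st+ ss+, are the parental types, so the F1 was e st ss / e+ st+ ss+.
The two rarest classes, e st ss+ and e+ st+ ss, are the double crossovers. Comparing them with the parentals, only the ss allele has switched, so ss is the middle locus and the order is st – ss – e.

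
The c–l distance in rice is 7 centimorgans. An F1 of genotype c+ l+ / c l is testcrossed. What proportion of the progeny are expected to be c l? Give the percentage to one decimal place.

A map distance of 7 centimorgans corresponds to a recombination frequency of 0.070.
The F1 is c+ l+ / c l, so c l is a parental gamete class with expected frequency (1 − r)/2 = 0.930/2 = 0.4650.
That is 0.4650 = 46.5% of the progeny.

46.5%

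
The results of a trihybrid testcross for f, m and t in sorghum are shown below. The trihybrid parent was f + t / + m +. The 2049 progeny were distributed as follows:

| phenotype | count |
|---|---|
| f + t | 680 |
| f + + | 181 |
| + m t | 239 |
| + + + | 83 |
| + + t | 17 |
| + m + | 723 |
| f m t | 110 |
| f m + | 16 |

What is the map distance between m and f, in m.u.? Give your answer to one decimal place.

The two rarest classes, + + t and f m +, are the double crossovers. Comparing them with the parentals, only the f allele has switched, so f is the middle locus and the order is m – f – t.
Crossovers in the m–f interval produce the single-crossover classes f m t and + + + (110 + 83 = 193) plus the double crossovers (33).
RF(m–f) = (193 + 33) / 2049 = 226/2049 = 0.1103 → 11.0 m.u.

11.0 m.u.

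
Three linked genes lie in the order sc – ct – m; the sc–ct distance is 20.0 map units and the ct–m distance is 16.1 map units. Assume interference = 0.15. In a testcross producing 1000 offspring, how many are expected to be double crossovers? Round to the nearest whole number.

Map distances give recombination frequencies of 0.200 and 0.161 for the two intervals.
With interference 0.15 (so coincidence = 0.85), expected double-crossover frequency = 0.200 × 0.161 × 0.85 = 0.02737.
Expected number = 0.02737 × 1000 = 27.37 ≈ 27.

27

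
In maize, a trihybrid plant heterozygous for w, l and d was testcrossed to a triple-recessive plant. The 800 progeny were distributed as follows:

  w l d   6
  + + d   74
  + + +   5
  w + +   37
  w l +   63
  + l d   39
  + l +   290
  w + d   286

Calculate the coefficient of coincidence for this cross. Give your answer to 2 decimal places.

0.68

The two most frequent reciprocal classes, + l + and w + d, are the parental types, so the F1 was + l + / w + d.
The two rarest classes, + + + and w l d, are the double crossovers. Comparing them with the parentals, only the l allele has switched, so l is the middle locus and the order is d – l – w.
d–l: (76 + 11)/800 = 0.1087; l–w: (137 + 11)/800 = 0.1850.
Expected DCO frequency = 0.1087 × 0.1850 ≈ 0.02011; observed = 11/800 ≈ 0.01375.
Coefficient of coincidence = 0.01375/0.02011 ≈ 0.68.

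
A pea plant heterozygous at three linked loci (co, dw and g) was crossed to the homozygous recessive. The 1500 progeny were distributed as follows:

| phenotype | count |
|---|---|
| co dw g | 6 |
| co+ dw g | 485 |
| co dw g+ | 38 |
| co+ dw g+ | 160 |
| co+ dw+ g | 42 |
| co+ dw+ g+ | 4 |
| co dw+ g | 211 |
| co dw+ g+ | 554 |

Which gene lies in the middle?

The two most frequent reciprocal classes, co+ dw g and co dw+ g+, are the parental types, so the F1 was co+ dw g / co dw+ g+.
The two rarest classes, co dw g and co+ dw+ g+, are the double crossovers. Comparing them with the parentals, only the co allele has switched, so co is the middle locus and the order is dw – co – g.

co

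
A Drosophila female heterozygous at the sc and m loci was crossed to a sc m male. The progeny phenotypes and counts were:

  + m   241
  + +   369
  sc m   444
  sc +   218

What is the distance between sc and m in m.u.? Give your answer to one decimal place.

36.1 m.u.

The two most frequent classes, + + (369) and sc m (444), are the parental types, so the F1 was + + / sc m.
The recombinant classes are + m and sc +: 241 + 218 = 459.
Recombination frequency = 459/1272 = 0.3608 ≈ 36.1%, i.e. 36.1 m.u.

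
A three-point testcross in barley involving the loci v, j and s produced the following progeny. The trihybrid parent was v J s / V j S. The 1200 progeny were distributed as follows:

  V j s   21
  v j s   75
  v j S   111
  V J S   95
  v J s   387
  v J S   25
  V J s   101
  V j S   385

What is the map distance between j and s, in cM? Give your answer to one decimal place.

The two rarest classes, v J S and V j s, are the double crossovers. Comparing them with the parentals, only the s allele has switched, so s is the middle locus and the order is j – s – v.
Crossovers in the j–s interval produce the single-crossover classes v j s and V J S (75 + 95 = 170) plus the double crossovers (46).
RF(j–s) = (170 + 46) / 1200 = 216/1200 = 0.1800 → 18.0 cM.

18.0 cM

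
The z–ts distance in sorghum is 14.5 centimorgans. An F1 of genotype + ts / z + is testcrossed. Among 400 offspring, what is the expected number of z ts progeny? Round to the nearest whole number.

29

A map distance of 14.5 centimorgans corresponds to a recombination frequency of 0.145.
The F1 is + ts / z +, so z ts is a recombinant gamete class with expected frequency r/2 = 0.145/2 = 0.0725.
Expected number = 0.0725 × 400 = 29.00 ≈ 29.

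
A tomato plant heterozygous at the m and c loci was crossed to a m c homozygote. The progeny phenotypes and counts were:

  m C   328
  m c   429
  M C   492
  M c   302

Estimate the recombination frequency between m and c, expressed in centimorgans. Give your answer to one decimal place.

40.6 centimorgans

The two most frequent classes, M C (492) and m c (429), are the parental types, so the F1 was M C / m c.
The recombinant classes are M c and m C: 302 + 328 = 630.
Recombination frequency = 630/1551 = 0.4062 ≈ 40.6%, i.e. 40.6 centimorgans.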